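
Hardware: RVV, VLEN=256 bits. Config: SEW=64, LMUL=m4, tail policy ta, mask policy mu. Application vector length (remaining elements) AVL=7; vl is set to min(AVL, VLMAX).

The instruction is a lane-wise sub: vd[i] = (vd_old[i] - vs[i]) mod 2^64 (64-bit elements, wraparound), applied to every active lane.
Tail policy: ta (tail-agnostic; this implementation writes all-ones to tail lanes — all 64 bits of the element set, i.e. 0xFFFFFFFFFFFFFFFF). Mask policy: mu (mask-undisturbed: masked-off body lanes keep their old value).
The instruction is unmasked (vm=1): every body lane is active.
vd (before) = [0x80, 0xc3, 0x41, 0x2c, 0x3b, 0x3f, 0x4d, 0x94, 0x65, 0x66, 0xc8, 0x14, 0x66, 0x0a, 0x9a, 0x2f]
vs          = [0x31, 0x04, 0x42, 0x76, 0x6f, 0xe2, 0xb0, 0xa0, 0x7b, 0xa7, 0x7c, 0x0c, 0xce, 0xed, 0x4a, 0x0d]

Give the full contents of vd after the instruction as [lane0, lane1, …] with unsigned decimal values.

lanes per group: 256·4/64 = 16
AVL=7 ≤ VLMAX=16, so vl = 7
lane  0: sub(0x80,0x31) ⇒ 0x4f
lane  1: sub(0xc3,0x04) ⇒ 0xbf
lane  2: sub(0x41,0x42) ⇒ 0xffffffffffffffff
lane  3: sub(0x2c,0x76) ⇒ 0xffffffffffffffb6
lane  4: sub(0x3b,0x6f) ⇒ 0xffffffffffffffcc
lane  5: sub(0x3f,0xe2) ⇒ 0xffffffffffffff5d
lane  6: sub(0x4d,0xb0) ⇒ 0xffffffffffffff9d
lane  7: tail/ones ⇒ 0xffffffffffffffff
lane  8: tail/ones ⇒ 0xffffffffffffffff
lane  9: tail/ones ⇒ 0xffffffffffffffff
lane 10: tail/ones ⇒ 0xffffffffffffffff
lane 11: tail/ones ⇒ 0xffffffffffffffff
lane 12: tail/ones ⇒ 0xffffffffffffffff
lane 13: tail/ones ⇒ 0xffffffffffffffff
lane 14: tail/ones ⇒ 0xffffffffffffffff
lane 15: tail/ones ⇒ 0xffffffffffffffff

vd = [79, 191, 18446744073709551615, 18446744073709551542, 18446744073709551564, 18446744073709551453, 18446744073709551517, 18446744073709551615, 18446744073709551615, 18446744073709551615, 18446744073709551615, 18446744073709551615, 18446744073709551615, 18446744073709551615, 18446744073709551615, 18446744073709551615]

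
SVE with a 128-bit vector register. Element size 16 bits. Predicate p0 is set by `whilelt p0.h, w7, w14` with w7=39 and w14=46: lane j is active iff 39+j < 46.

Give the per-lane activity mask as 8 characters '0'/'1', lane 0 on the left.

128-bit reg / 16-bit elem → 8 lanes
whilelt: lane j active iff 39+j < 46 → j < 7 → 7 active
bits (lane 0 leftmost): 11111110

predicate = 11111110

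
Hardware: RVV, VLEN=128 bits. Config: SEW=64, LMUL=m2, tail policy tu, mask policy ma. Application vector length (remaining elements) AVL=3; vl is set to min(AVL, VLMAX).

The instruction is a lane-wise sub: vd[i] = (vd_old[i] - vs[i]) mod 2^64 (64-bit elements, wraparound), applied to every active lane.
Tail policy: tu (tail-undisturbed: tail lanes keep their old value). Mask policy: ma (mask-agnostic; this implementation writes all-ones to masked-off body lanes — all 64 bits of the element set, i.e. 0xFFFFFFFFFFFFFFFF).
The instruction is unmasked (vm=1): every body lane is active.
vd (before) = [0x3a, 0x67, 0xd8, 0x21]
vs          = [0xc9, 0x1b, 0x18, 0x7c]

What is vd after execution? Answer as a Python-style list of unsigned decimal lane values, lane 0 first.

VLMAX = VLEN×LMUL/SEW = 128×2/64 = 4
vl ← min(3, 4) = 3
[0] sub(0x3a,0xc9) = 0xffffffffffffff71
[1] sub(0x67,0x1b) = 0x4c
[2] sub(0xd8,0x18) = 0xc0
[3] tail/keep = 0x21

vd = [18446744073709551473, 76, 192, 33]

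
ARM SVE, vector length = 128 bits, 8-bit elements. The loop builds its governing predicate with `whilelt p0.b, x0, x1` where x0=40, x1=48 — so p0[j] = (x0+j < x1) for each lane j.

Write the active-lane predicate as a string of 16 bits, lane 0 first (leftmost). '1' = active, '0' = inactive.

predicate = 1111111100000000

lane count: 128 div 8 = 16
active while 40+j < 48, i.e. j ∈ [0,8) capped at 16 ⇒ 8
bits (lane 0 leftmost): 1111111100000000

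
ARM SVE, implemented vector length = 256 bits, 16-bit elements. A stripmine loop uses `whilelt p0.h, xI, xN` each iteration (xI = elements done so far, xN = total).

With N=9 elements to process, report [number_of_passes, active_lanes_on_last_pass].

[iterations, last_vl] = [1, 9]

register lanes = 256/16 = 16
iterations = ceil(9/16) = 1; final-pass vl = 9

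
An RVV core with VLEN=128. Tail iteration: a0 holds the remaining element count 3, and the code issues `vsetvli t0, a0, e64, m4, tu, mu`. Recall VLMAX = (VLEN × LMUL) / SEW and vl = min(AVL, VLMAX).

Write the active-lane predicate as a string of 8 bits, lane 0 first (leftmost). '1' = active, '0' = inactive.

predicate = 11100000

VLMAX = VLEN×LMUL/SEW = 128×4/64 = 8
vl = min(AVL, VLMAX) = min(3, 8) = 3
bits (lane 0 leftmost): 11100000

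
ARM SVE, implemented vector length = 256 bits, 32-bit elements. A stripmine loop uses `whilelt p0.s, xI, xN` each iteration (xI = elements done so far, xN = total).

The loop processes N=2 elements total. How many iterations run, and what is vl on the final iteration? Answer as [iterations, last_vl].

[iterations, last_vl] = [1, 2]

register lanes = 256/32 = 8
iterations = ceil(2/8) = 1; final-pass vl = 2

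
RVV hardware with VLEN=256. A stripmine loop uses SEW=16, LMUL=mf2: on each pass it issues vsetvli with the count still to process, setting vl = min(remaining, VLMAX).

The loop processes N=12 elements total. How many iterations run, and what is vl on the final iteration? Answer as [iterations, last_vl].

[iterations, last_vl] = [2, 4]

VLMAX = (256 × 1/2) / 16 = 8 lanes
12 elements at 8/iter → 2 passes, remainder 4 on the last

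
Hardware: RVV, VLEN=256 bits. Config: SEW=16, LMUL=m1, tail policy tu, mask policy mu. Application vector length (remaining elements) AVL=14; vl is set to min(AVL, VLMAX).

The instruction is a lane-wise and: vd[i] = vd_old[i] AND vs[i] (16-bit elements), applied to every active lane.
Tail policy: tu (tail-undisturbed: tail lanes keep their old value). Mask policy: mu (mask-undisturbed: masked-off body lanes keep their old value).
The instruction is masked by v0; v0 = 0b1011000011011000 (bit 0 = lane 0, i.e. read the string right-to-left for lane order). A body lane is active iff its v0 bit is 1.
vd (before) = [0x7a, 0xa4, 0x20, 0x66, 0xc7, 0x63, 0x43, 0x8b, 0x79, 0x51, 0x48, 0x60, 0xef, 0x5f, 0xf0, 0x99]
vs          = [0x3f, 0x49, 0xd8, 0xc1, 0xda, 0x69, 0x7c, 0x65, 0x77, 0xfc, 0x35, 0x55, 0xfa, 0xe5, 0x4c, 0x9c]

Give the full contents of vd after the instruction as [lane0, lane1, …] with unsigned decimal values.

vd = [122, 164, 32, 64, 194, 99, 64, 1, 121, 81, 72, 96, 234, 69, 240, 153]

VLMAX = (256 × 1) / 16 = 16 lanes
AVL=14 ≤ VLMAX=16, so vl = 14
vd[0] mask-off/keep -> 0x7a
vd[1] mask-off/keep -> 0xa4
vd[2] mask-off/keep -> 0x20
vd[3] and(0x66,0xc1) -> 0x40
vd[4] and(0xc7,0xda) -> 0xc2
vd[5] mask-off/keep -> 0x63
vd[6] and(0x43,0x7c) -> 0x40
vd[7] and(0x8b,0x65) -> 0x01
vd[8] mask-off/keep -> 0x79
vd[9] mask-off/keep -> 0x51
vd[10] mask-off/keep -> 0x48
vd[11] mask-off/keep -> 0x60
vd[12] and(0xef,0xfa) -> 0xea
vd[13] and(0x5f,0xe5) -> 0x45
vd[14] tail/keep -> 0xf0
vd[15] tail/keep -> 0x99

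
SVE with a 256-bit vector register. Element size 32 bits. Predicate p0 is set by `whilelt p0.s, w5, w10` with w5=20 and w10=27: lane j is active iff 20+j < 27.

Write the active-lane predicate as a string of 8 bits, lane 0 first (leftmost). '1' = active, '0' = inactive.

register lanes = 256/32 = 8
p0[j] = (20+j < 27); true for j=0..6 → 7 lanes set
bits (lane 0 leftmost): 11111110

predicate = 11111110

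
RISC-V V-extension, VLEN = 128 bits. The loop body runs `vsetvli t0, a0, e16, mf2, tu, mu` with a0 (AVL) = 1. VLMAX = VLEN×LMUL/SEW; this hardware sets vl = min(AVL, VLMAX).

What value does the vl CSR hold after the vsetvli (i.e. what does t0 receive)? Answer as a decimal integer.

vl = 1

VLMAX = VLEN×LMUL/SEW = 128×1/2/16 = 4
vl ← min(1, 4) = 1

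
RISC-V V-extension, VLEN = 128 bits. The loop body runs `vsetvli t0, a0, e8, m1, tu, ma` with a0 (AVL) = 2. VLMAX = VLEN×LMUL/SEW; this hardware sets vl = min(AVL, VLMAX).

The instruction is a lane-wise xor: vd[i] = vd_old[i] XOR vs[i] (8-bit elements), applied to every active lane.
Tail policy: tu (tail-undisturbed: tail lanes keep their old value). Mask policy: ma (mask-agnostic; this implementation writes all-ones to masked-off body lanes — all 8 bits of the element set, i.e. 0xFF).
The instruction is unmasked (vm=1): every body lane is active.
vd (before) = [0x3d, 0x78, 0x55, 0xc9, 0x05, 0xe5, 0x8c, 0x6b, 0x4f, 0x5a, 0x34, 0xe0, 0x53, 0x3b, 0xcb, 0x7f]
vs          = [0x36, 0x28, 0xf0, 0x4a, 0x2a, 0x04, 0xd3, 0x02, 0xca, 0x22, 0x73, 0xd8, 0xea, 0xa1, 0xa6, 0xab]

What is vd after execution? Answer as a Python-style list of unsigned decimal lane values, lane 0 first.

vd = [11, 80, 85, 201, 5, 229, 140, 107, 79, 90, 52, 224, 83, 59, 203, 127]

VLMAX = VLEN×LMUL/SEW = 128×1/8 = 16
vl ← min(2, 16) = 2
vd[0] xor(0x3d,0x36) -> 0x0b
vd[1] xor(0x78,0x28) -> 0x50
vd[2] tail/keep -> 0x55
vd[3] tail/keep -> 0xc9
vd[4] tail/keep -> 0x05
vd[5] tail/keep -> 0xe5
vd[6] tail/keep -> 0x8c
vd[7] tail/keep -> 0x6b
vd[8] tail/keep -> 0x4f
vd[9] tail/keep -> 0x5a
vd[10] tail/keep -> 0x34
vd[11] tail/keep -> 0xe0
vd[12] tail/keep -> 0x53
vd[13] tail/keep -> 0x3b
vd[14] tail/keep -> 0xcb
vd[15] tail/keep -> 0x7f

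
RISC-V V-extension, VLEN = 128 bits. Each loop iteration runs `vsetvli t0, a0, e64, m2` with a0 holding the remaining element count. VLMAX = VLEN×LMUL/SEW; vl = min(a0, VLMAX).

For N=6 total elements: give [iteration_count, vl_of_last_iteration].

[iterations, last_vl] = [2, 2]

VLMAX = (128 × 2) / 64 = 4 lanes
iterations = ceil(6/4) = 2; final-pass vl = 2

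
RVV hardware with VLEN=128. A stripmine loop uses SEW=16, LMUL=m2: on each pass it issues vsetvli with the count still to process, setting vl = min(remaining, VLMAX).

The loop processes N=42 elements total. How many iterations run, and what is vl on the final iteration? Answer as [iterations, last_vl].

VLMAX = VLEN×LMUL/SEW = 128×2/16 = 16
N=42: ⌈42/16⌉ = 3 iters; last vl = 42 − 2×16 = 10

[iterations, last_vl] = [3, 10]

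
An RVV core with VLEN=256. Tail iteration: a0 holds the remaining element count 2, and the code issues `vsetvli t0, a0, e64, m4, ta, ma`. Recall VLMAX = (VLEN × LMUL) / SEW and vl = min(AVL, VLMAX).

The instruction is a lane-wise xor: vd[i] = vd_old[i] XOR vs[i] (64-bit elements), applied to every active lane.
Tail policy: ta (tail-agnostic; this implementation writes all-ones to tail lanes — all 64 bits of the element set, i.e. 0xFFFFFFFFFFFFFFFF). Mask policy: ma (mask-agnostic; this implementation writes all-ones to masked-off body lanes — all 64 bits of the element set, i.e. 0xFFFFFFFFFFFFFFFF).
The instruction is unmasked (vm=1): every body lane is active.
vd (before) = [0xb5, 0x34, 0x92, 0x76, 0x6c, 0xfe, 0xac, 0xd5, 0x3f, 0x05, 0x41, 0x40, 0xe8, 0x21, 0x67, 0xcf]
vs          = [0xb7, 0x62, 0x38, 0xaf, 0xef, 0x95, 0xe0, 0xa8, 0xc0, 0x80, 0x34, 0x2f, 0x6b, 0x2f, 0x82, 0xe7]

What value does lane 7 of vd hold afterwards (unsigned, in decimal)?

lanes per group: 256·4/64 = 16
AVL=2 ≤ VLMAX=16, so vl = 2
lane  0: xor(0xb5,0xb7) ⇒ 0x02
lane  1: xor(0x34,0x62) ⇒ 0x56
lane  2: tail/ones ⇒ 0xffffffffffffffff
lane  3: tail/ones ⇒ 0xffffffffffffffff
lane  4: tail/ones ⇒ 0xffffffffffffffff
lane  5: tail/ones ⇒ 0xffffffffffffffff
lane  6: tail/ones ⇒ 0xffffffffffffffff
lane  7: tail/ones ⇒ 0xffffffffffffffff
lane  8: tail/ones ⇒ 0xffffffffffffffff
lane  9: tail/ones ⇒ 0xffffffffffffffff
lane 10: tail/ones ⇒ 0xffffffffffffffff
lane 11: tail/ones ⇒ 0xffffffffffffffff
lane 12: tail/ones ⇒ 0xffffffffffffffff
lane 13: tail/ones ⇒ 0xffffffffffffffff
lane 14: tail/ones ⇒ 0xffffffffffffffff
lane 15: tail/ones ⇒ 0xffffffffffffffff

vd[7] = 18446744073709551615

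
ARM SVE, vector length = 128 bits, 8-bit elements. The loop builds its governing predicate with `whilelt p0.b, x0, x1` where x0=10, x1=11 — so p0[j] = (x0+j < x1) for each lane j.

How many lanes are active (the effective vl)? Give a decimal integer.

128-bit reg / 8-bit elem → 16 lanes
whilelt: lane j active iff 10+j < 11 → j < 1 → 1 active

vl = 1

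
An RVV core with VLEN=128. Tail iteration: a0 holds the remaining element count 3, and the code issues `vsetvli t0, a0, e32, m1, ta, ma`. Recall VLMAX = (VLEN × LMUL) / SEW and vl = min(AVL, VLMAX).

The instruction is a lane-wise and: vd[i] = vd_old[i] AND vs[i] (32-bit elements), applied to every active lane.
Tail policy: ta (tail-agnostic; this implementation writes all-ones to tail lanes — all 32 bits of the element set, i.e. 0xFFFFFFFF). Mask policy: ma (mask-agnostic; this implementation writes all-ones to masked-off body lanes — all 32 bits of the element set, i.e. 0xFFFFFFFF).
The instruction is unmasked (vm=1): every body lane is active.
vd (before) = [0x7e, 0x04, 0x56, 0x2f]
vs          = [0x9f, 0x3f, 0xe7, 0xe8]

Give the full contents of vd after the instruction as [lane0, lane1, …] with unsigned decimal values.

vd = [30, 4, 70, 4294967295]

VLMAX = (128 × 1) / 32 = 4 lanes
vl = min(AVL, VLMAX) = min(3, 4) = 3
[0] and(0x7e,0x9f) = 0x1e
[1] and(0x04,0x3f) = 0x04
[2] and(0x56,0xe7) = 0x46
[3] tail/ones = 0xffffffff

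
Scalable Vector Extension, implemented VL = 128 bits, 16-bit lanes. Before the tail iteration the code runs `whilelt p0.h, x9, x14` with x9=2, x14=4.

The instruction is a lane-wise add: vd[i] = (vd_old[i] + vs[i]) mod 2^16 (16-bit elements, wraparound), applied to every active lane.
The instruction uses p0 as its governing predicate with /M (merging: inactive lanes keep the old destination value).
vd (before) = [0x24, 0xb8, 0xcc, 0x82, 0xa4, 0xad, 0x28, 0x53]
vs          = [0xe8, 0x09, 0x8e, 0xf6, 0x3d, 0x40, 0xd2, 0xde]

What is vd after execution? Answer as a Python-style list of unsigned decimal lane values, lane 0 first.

register lanes = 128/16 = 8
active while 2+j < 4, i.e. j ∈ [0,2) capped at 8 ⇒ 2
vd[0] add(0x24,0xe8) -> 0x10c
vd[1] add(0xb8,0x09) -> 0xc1
vd[2] tail/keep -> 0xcc
vd[3] tail/keep -> 0x82
vd[4] tail/keep -> 0xa4
vd[5] tail/keep -> 0xad
vd[6] tail/keep -> 0x28
vd[7] tail/keep -> 0x53

vd = [268, 193, 204, 130, 164, 173, 40, 83]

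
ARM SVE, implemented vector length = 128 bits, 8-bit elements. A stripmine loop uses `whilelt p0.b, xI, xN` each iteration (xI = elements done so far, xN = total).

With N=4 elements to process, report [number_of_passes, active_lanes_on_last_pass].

register lanes = 128/8 = 16
4 elements at 16/iter → 1 passes, remainder 4 on the last

[iterations, last_vl] = [1, 4]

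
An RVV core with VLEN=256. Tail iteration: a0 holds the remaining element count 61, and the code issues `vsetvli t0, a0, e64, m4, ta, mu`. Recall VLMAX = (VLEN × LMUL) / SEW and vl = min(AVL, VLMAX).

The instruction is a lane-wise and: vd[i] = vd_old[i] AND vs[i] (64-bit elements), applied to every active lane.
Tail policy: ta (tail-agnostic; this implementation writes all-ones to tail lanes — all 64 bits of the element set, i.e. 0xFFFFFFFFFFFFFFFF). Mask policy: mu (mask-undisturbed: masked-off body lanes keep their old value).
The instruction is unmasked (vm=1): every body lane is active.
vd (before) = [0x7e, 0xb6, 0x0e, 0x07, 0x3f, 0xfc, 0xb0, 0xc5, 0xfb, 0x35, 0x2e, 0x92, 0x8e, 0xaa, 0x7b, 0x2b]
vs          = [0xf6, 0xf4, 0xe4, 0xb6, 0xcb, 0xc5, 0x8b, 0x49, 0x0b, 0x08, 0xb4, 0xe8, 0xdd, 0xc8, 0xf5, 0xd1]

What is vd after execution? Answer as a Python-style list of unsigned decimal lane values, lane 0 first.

VLMAX = VLEN×LMUL/SEW = 256×4/64 = 16
AVL=61 > VLMAX=16, so vl = 16
[0] and(0x7e,0xf6) = 0x76
[1] and(0xb6,0xf4) = 0xb4
[2] and(0x0e,0xe4) = 0x04
[3] and(0x07,0xb6) = 0x06
[4] and(0x3f,0xcb) = 0x0b
[5] and(0xfc,0xc5) = 0xc4
[6] and(0xb0,0x8b) = 0x80
[7] and(0xc5,0x49) = 0x41
[8] and(0xfb,0x0b) = 0x0b
[9] and(0x35,0x08) = 0x00
[10] and(0x2e,0xb4) = 0x24
[11] and(0x92,0xe8) = 0x80
[12] and(0x8e,0xdd) = 0x8c
[13] and(0xaa,0xc8) = 0x88
[14] and(0x7b,0xf5) = 0x71
[15] and(0x2b,0xd1) = 0x01

vd = [118, 180, 4, 6, 11, 196, 128, 65, 11, 0, 36, 128, 140, 136, 113, 1]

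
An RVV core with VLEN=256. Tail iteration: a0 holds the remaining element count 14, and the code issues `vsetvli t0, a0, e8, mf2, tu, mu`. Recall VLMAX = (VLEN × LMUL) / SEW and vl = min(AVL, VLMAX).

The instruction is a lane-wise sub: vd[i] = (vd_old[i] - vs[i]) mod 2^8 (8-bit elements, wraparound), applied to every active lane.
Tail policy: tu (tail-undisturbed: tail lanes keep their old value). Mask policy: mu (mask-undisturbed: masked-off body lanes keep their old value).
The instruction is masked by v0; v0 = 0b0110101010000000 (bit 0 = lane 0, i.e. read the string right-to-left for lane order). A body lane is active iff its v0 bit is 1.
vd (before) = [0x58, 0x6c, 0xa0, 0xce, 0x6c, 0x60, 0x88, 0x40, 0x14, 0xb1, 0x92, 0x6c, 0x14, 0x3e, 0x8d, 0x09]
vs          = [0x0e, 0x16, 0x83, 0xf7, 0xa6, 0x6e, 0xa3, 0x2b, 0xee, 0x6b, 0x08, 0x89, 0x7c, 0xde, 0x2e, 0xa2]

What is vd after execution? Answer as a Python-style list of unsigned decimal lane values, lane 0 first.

lanes per group: 256·1/2/8 = 16
vl = min(AVL, VLMAX) = min(14, 16) = 14
vd[0] mask-off/keep -> 0x58
vd[1] mask-off/keep -> 0x6c
vd[2] mask-off/keep -> 0xa0
vd[3] mask-off/keep -> 0xce
vd[4] mask-off/keep -> 0x6c
vd[5] mask-off/keep -> 0x60
vd[6] mask-off/keep -> 0x88
vd[7] sub(0x40,0x2b) -> 0x15
vd[8] mask-off/keep -> 0x14
vd[9] sub(0xb1,0x6b) -> 0x46
vd[10] mask-off/keep -> 0x92
vd[11] sub(0x6c,0x89) -> 0xe3
vd[12] mask-off/keep -> 0x14
vd[13] sub(0x3e,0xde) -> 0x60
vd[14] tail/keep -> 0x8d
vd[15] tail/keep -> 0x09

vd = [88, 108, 160, 206, 108, 96, 136, 21, 20, 70, 146, 227, 20, 96, 141, 9]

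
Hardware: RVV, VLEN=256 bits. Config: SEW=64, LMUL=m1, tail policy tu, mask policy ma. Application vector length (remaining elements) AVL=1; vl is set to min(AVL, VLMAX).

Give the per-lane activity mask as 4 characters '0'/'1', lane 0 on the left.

predicate = 1000

lanes per group: 256·1/64 = 4
vl = min(AVL, VLMAX) = min(1, 4) = 1
bits (lane 0 leftmost): 1000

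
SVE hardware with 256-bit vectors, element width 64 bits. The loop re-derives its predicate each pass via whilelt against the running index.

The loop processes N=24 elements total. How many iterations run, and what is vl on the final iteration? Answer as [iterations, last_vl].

[iterations, last_vl] = [6, 4]

register lanes = 256/64 = 4
iterations = ceil(24/4) = 6; final-pass vl = 4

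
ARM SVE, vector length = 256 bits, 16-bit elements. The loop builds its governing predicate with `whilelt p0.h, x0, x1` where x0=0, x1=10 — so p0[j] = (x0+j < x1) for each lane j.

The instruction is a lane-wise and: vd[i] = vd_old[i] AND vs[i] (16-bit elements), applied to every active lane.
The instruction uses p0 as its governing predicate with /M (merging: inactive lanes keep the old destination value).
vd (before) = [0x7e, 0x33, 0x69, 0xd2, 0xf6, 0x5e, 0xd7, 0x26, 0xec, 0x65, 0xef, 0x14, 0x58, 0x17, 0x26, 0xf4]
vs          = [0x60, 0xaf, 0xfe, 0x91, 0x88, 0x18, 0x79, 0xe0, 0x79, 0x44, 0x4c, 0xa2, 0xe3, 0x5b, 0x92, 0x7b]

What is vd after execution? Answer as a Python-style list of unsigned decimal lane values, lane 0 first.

vd = [96, 35, 104, 144, 128, 24, 81, 32, 104, 68, 239, 20, 88, 23, 38, 244]

register lanes = 256/16 = 16
p0[j] = (0+j < 10); true for j=0..9 → 10 lanes set
[0] and(0x7e,0x60) = 0x60
[1] and(0x33,0xaf) = 0x23
[2] and(0x69,0xfe) = 0x68
[3] and(0xd2,0x91) = 0x90
[4] and(0xf6,0x88) = 0x80
[5] and(0x5e,0x18) = 0x18
[6] and(0xd7,0x79) = 0x51
[7] and(0x26,0xe0) = 0x20
[8] and(0xec,0x79) = 0x68
[9] and(0x65,0x44) = 0x44
[10] tail/keep = 0xef
[11] tail/keep = 0x14
[12] tail/keep = 0x58
[13] tail/keep = 0x17
[14] tail/keep = 0x26
[15] tail/keep = 0xf4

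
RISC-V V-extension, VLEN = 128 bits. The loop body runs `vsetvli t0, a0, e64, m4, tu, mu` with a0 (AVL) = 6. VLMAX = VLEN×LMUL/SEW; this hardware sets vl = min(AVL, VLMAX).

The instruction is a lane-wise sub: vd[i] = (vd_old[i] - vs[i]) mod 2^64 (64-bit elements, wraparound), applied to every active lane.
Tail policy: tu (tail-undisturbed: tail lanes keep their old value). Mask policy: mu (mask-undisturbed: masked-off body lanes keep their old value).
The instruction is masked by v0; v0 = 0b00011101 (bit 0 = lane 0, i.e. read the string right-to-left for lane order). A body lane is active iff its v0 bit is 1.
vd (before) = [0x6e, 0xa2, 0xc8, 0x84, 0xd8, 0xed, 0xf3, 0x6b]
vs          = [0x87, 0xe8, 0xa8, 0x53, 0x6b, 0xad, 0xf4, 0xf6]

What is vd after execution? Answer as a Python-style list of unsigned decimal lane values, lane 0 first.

vd = [18446744073709551591, 162, 32, 49, 109, 237, 243, 107]

VLMAX = (128 × 4) / 64 = 8 lanes
AVL=6 ≤ VLMAX=8, so vl = 6
vd[0] sub(0x6e,0x87) -> 0xffffffffffffffe7
vd[1] mask-off/keep -> 0xa2
vd[2] sub(0xc8,0xa8) -> 0x20
vd[3] sub(0x84,0x53) -> 0x31
vd[4] sub(0xd8,0x6b) -> 0x6d
vd[5] mask-off/keep -> 0xed
vd[6] tail/keep -> 0xf3
vd[7] tail/keep -> 0x6b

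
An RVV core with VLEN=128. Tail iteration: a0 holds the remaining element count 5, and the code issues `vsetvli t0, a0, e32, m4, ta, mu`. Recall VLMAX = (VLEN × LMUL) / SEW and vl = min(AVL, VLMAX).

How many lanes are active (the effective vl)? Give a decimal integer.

VLMAX = (128 × 4) / 32 = 16 lanes
vl ← min(5, 16) = 5

vl = 5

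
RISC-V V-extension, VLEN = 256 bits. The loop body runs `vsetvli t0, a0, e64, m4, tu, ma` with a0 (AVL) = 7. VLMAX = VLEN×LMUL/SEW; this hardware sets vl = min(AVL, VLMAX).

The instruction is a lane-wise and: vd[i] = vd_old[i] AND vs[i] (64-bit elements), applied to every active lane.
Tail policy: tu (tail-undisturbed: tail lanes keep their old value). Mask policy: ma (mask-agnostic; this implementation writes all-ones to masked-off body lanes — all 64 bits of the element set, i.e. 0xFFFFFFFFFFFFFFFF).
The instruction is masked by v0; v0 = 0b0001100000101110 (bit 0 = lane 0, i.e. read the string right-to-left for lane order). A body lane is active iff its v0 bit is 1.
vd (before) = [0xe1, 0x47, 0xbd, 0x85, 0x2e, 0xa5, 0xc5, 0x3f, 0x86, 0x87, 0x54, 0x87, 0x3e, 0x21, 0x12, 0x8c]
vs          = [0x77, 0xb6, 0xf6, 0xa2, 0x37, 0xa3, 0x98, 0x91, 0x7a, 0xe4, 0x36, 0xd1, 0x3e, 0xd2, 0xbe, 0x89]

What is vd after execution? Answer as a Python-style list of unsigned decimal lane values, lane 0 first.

vd = [18446744073709551615, 6, 180, 128, 18446744073709551615, 161, 18446744073709551615, 63, 134, 135, 84, 135, 62, 33, 18, 140]

VLMAX = (256 × 4) / 64 = 16 lanes
vl = min(AVL, VLMAX) = min(7, 16) = 7
[0] mask-off/ones = 0xffffffffffffffff
[1] and(0x47,0xb6) = 0x06
[2] and(0xbd,0xf6) = 0xb4
[3] and(0x85,0xa2) = 0x80
[4] mask-off/ones = 0xffffffffffffffff
[5] and(0xa5,0xa3) = 0xa1
[6] mask-off/ones = 0xffffffffffffffff
[7] tail/keep = 0x3f
[8] tail/keep = 0x86
[9] tail/keep = 0x87
[10] tail/keep = 0x54
[11] tail/keep = 0x87
[12] tail/keep = 0x3e
[13] tail/keep = 0x21
[14] tail/keep = 0x12
[15] tail/keep = 0x8c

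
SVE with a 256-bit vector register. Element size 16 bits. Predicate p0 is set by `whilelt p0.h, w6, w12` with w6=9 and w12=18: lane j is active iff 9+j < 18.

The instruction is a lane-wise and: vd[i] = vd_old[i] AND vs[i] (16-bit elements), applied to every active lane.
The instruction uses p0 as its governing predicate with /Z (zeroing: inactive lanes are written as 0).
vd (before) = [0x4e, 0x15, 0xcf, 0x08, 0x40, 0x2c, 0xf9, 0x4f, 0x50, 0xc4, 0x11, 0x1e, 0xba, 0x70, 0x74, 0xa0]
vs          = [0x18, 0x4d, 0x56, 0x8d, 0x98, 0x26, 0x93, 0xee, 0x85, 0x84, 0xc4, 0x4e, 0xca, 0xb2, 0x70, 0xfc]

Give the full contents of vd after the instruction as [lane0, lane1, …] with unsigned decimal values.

register lanes = 256/16 = 16
p0[j] = (9+j < 18); true for j=0..8 → 9 lanes set
  i=0: and(0x4e,0x18) → 8
  i=1: and(0x15,0x4d) → 5
  i=2: and(0xcf,0x56) → 70
  i=3: and(0x08,0x8d) → 8
  i=4: and(0x40,0x98) → 0
  i=5: and(0x2c,0x26) → 36
  i=6: and(0xf9,0x93) → 145
  i=7: and(0x4f,0xee) → 78
  i=8: and(0x50,0x85) → 0
  i=9: tail/zero → 0
  i=10: tail/zero → 0
  i=11: tail/zero → 0
  i=12: tail/zero → 0
  i=13: tail/zero → 0
  i=14: tail/zero → 0
  i=15: tail/zero → 0

vd = [8, 5, 70, 8, 0, 36, 145, 78, 0, 0, 0, 0, 0, 0, 0, 0]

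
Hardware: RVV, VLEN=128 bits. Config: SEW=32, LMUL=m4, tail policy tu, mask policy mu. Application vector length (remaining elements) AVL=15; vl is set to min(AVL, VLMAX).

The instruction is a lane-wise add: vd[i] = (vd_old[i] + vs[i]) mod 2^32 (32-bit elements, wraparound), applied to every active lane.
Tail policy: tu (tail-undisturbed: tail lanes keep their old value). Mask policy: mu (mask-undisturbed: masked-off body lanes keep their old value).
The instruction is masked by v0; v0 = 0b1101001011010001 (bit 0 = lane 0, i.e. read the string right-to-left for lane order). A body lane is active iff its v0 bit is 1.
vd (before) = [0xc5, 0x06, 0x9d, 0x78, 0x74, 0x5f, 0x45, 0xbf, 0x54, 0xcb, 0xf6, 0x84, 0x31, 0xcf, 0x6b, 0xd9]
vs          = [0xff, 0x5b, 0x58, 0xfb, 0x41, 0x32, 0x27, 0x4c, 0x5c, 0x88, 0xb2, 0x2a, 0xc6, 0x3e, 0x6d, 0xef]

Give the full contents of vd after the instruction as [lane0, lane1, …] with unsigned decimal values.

vd = [452, 6, 157, 120, 181, 95, 108, 267, 84, 339, 246, 132, 247, 207, 216, 217]

lanes per group: 128·4/32 = 16
vl ← min(15, 16) = 15
  i=0: add(0xc5,0xff) → 452
  i=1: mask-off/keep → 6
  i=2: mask-off/keep → 157
  i=3: mask-off/keep → 120
  i=4: add(0x74,0x41) → 181
  i=5: mask-off/keep → 95
  i=6: add(0x45,0x27) → 108
  i=7: add(0xbf,0x4c) → 267
  i=8: mask-off/keep → 84
  i=9: add(0xcb,0x88) → 339
  i=10: mask-off/keep → 246
  i=11: mask-off/keep → 132
  i=12: add(0x31,0xc6) → 247
  i=13: mask-off/keep → 207
  i=14: add(0x6b,0x6d) → 216
  i=15: tail/keep → 217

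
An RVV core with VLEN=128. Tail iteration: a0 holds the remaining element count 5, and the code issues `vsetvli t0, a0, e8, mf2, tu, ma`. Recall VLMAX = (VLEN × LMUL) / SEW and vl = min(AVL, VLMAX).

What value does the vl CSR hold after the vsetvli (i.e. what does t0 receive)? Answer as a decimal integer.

VLMAX = VLEN×LMUL/SEW = 128×1/2/8 = 8
vl = min(AVL, VLMAX) = min(5, 8) = 5

vl = 5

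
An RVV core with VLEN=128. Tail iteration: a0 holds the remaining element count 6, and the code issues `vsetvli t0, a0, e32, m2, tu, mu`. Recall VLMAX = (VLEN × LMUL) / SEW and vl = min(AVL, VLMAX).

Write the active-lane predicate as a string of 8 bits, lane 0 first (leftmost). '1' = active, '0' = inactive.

predicate = 11111100

VLMAX = (128 × 2) / 32 = 8 lanes
vl ← min(6, 8) = 6
bits (lane 0 leftmost): 11111100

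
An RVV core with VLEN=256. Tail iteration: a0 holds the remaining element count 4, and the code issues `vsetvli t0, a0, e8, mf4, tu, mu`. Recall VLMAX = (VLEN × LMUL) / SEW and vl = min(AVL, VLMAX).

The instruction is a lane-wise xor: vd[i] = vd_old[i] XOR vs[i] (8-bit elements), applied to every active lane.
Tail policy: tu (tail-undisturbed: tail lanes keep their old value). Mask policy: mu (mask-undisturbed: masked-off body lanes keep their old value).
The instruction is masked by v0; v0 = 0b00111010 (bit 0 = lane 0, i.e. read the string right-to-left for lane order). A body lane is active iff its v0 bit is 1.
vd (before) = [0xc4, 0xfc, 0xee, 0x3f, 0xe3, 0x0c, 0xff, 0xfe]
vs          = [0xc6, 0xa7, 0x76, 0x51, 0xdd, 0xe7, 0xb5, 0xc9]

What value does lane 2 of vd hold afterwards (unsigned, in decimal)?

VLMAX = VLEN×LMUL/SEW = 256×1/4/8 = 8
AVL=4 ≤ VLMAX=8, so vl = 4
  i=0: mask-off/keep → 196
  i=1: xor(0xfc,0xa7) → 91
  i=2: mask-off/keep → 238
  i=3: xor(0x3f,0x51) → 110
  i=4: tail/keep → 227
  i=5: tail/keep → 12
  i=6: tail/keep → 255
  i=7: tail/keep → 254

vd[2] = 238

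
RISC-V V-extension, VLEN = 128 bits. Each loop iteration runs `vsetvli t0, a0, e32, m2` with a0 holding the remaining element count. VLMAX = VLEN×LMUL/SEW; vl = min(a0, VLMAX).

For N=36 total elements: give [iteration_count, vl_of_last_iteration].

[iterations, last_vl] = [5, 4]

VLMAX = VLEN×LMUL/SEW = 128×2/32 = 8
iterations = ceil(36/8) = 5; final-pass vl = 4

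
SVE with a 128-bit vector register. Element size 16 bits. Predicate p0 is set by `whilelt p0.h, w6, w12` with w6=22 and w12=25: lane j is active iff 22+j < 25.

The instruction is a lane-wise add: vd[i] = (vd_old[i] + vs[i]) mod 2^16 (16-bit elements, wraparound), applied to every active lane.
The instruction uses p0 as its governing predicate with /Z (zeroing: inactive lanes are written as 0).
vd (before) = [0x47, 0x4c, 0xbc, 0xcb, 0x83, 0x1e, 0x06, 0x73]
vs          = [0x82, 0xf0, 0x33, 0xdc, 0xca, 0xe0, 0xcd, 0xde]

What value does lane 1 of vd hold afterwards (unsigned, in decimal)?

register lanes = 128/16 = 8
whilelt: lane j active iff 22+j < 25 → j < 3 → 3 active
  i=0: add(0x47,0x82) → 201
  i=1: add(0x4c,0xf0) → 316
  i=2: add(0xbc,0x33) → 239
  i=3: tail/zero → 0
  i=4: tail/zero → 0
  i=5: tail/zero → 0
  i=6: tail/zero → 0
  i=7: tail/zero → 0

vd[1] = 316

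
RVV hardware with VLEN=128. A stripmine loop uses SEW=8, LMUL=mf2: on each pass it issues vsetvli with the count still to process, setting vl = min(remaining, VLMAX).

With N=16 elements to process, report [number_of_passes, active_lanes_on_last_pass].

[iterations, last_vl] = [2, 8]

VLMAX = (128 × 1/2) / 8 = 8 lanes
iterations = ceil(16/8) = 2; final-pass vl = 8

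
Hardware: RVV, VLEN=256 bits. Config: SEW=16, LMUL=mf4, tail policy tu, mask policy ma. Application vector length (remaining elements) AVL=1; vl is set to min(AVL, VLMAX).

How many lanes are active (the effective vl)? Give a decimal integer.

vl = 1

VLMAX = (256 × 1/4) / 16 = 4 lanes
vl ← min(1, 4) = 1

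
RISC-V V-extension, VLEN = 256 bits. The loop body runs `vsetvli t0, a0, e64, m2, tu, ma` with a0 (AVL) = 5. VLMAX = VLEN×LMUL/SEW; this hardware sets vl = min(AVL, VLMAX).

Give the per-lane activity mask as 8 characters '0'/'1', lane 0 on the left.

predicate = 11111000

lanes per group: 256·2/64 = 8
vl ← min(5, 8) = 5
bits (lane 0 leftmost): 11111000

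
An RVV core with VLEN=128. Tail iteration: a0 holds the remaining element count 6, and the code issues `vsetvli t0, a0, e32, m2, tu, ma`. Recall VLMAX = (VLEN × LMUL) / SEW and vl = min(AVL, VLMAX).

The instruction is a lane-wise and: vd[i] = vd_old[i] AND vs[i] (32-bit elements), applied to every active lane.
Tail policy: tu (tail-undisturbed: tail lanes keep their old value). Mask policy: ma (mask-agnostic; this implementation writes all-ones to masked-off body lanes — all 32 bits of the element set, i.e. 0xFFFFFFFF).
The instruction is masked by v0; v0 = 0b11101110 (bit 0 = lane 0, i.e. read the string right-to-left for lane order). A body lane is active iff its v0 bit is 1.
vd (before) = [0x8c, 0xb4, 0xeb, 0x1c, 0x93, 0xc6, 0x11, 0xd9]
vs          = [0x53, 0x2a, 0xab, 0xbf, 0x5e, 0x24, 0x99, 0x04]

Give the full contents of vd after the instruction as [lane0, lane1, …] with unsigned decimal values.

vd = [4294967295, 32, 171, 28, 4294967295, 4, 17, 217]

VLMAX = VLEN×LMUL/SEW = 128×2/32 = 8
AVL=6 ≤ VLMAX=8, so vl = 6
[0] mask-off/ones = 0xffffffff
[1] and(0xb4,0x2a) = 0x20
[2] and(0xeb,0xab) = 0xab
[3] and(0x1c,0xbf) = 0x1c
[4] mask-off/ones = 0xffffffff
[5] and(0xc6,0x24) = 0x04
[6] tail/keep = 0x11
[7] tail/keep = 0xd9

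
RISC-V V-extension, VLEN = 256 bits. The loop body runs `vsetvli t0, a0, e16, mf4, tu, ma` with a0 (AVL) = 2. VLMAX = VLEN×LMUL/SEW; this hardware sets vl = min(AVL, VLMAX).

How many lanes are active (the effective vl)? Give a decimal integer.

VLMAX = (256 × 1/4) / 16 = 4 lanes
vl = min(AVL, VLMAX) = min(2, 4) = 2

vl = 2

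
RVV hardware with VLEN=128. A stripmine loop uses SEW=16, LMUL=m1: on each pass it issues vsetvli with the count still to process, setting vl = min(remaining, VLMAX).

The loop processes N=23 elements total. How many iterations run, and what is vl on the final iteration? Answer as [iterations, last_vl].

[iterations, last_vl] = [3, 7]

lanes per group: 128·1/16 = 8
23 elements at 8/iter → 3 passes, remainder 7 on the last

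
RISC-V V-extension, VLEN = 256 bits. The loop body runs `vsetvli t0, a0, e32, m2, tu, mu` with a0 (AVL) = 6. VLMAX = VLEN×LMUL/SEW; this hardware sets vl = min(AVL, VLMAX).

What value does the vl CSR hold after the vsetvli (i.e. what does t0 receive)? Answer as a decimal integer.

vl = 6

lanes per group: 256·2/32 = 16
vl ← min(6, 16) = 6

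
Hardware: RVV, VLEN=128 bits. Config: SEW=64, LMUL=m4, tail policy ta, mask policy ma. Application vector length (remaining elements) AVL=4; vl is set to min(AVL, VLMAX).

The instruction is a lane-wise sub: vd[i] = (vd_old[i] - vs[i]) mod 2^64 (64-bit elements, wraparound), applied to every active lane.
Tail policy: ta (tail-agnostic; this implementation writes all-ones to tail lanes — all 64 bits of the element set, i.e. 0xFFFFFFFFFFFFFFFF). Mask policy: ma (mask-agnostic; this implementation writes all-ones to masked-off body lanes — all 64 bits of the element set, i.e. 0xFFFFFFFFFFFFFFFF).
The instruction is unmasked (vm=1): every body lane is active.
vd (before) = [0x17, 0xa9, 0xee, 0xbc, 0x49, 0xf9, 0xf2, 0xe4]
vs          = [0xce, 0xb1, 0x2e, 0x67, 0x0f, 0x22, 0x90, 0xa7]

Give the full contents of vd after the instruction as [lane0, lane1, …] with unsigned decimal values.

VLMAX = (128 × 4) / 64 = 8 lanes
AVL=4 ≤ VLMAX=8, so vl = 4
[0] sub(0x17,0xce) = 0xffffffffffffff49
[1] sub(0xa9,0xb1) = 0xfffffffffffffff8
[2] sub(0xee,0x2e) = 0xc0
[3] sub(0xbc,0x67) = 0x55
[4] tail/ones = 0xffffffffffffffff
[5] tail/ones = 0xffffffffffffffff
[6] tail/ones = 0xffffffffffffffff
[7] tail/ones = 0xffffffffffffffff

vd = [18446744073709551433, 18446744073709551608, 192, 85, 18446744073709551615, 18446744073709551615, 18446744073709551615, 18446744073709551615]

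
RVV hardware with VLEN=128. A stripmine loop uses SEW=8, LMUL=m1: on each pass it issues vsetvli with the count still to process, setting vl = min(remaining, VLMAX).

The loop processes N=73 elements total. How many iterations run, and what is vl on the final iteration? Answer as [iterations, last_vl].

VLMAX = (128 × 1) / 8 = 16 lanes
73 elements at 16/iter → 5 passes, remainder 9 on the last

[iterations, last_vl] = [5, 9]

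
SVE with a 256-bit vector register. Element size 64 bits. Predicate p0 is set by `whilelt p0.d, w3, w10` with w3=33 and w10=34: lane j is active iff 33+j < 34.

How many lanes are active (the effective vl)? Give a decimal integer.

vl = 1

lane count: 256 div 64 = 4
p0[j] = (33+j < 34); true for j=0..0 → 1 lanes set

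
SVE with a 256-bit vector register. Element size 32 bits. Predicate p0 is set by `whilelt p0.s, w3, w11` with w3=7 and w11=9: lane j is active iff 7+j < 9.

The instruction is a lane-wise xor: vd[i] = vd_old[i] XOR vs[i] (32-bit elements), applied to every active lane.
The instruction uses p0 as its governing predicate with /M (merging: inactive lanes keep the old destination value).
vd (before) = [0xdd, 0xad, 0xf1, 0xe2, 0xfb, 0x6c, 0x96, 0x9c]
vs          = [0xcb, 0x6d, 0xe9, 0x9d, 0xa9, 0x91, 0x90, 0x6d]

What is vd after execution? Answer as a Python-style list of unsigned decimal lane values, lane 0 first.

vd = [22, 192, 241, 226, 251, 108, 150, 156]

register lanes = 256/32 = 8
whilelt: lane j active iff 7+j < 9 → j < 2 → 2 active
[0] xor(0xdd,0xcb) = 0x16
[1] xor(0xad,0x6d) = 0xc0
[2] tail/keep = 0xf1
[3] tail/keep = 0xe2
[4] tail/keep = 0xfb
[5] tail/keep = 0x6c
[6] tail/keep = 0x96
[7] tail/keep = 0x9c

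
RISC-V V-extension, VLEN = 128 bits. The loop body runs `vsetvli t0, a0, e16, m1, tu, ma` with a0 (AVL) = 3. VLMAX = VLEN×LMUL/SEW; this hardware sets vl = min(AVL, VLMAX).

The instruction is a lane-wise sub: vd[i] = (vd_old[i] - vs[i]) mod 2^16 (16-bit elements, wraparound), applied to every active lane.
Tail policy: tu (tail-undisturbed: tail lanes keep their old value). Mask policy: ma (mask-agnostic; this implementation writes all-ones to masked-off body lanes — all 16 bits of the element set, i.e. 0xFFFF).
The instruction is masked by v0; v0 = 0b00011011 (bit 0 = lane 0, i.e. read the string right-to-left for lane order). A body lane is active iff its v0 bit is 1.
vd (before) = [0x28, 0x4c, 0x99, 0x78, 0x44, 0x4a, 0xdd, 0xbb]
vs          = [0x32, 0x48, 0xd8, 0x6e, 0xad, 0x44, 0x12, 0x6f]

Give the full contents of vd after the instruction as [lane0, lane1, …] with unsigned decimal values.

lanes per group: 128·1/16 = 8
vl ← min(3, 8) = 3
lane  0: sub(0x28,0x32) ⇒ 0xfff6
lane  1: sub(0x4c,0x48) ⇒ 0x04
lane  2: mask-off/ones ⇒ 0xffff
lane  3: tail/keep ⇒ 0x78
lane  4: tail/keep ⇒ 0x44
lane  5: tail/keep ⇒ 0x4a
lane  6: tail/keep ⇒ 0xdd
lane  7: tail/keep ⇒ 0xbb

vd = [65526, 4, 65535, 120, 68, 74, 221, 187]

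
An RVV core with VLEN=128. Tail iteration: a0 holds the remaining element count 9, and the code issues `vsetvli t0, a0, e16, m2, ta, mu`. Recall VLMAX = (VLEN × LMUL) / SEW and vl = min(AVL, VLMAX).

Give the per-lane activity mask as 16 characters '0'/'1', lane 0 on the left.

VLMAX = VLEN×LMUL/SEW = 128×2/16 = 16
vl = min(AVL, VLMAX) = min(9, 16) = 9
bits (lane 0 leftmost): 1111111110000000

predicate = 1111111110000000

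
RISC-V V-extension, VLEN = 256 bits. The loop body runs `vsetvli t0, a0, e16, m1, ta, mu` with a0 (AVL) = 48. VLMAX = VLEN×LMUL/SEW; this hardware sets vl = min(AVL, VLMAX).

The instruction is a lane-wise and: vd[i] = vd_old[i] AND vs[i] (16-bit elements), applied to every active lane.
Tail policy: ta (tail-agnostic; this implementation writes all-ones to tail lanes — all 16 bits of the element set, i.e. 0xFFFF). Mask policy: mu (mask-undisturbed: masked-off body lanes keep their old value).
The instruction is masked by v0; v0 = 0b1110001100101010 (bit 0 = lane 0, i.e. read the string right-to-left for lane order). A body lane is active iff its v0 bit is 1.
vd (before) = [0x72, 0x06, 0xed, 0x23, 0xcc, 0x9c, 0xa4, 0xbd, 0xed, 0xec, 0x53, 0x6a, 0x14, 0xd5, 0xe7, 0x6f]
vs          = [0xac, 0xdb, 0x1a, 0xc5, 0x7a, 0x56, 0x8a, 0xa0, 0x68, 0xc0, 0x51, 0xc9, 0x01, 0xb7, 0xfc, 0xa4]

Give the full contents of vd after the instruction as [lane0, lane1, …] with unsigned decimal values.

VLMAX = (256 × 1) / 16 = 16 lanes
AVL=48 > VLMAX=16, so vl = 16
[0] mask-off/keep = 0x72
[1] and(0x06,0xdb) = 0x02
[2] mask-off/keep = 0xed
[3] and(0x23,0xc5) = 0x01
[4] mask-off/keep = 0xcc
[5] and(0x9c,0x56) = 0x14
[6] mask-off/keep = 0xa4
[7] mask-off/keep = 0xbd
[8] and(0xed,0x68) = 0x68
[9] and(0xec,0xc0) = 0xc0
[10] mask-off/keep = 0x53
[11] mask-off/keep = 0x6a
[12] mask-off/keep = 0x14
[13] and(0xd5,0xb7) = 0x95
[14] and(0xe7,0xfc) = 0xe4
[15] and(0x6f,0xa4) = 0x24

vd = [114, 2, 237, 1, 204, 20, 164, 189, 104, 192, 83, 106, 20, 149, 228, 36]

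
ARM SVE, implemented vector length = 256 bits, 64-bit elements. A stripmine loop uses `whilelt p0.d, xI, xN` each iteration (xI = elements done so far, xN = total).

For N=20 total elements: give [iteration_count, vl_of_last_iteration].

[iterations, last_vl] = [5, 4]

lane count: 256 div 64 = 4
20 elements at 4/iter → 5 passes, remainder 4 on the last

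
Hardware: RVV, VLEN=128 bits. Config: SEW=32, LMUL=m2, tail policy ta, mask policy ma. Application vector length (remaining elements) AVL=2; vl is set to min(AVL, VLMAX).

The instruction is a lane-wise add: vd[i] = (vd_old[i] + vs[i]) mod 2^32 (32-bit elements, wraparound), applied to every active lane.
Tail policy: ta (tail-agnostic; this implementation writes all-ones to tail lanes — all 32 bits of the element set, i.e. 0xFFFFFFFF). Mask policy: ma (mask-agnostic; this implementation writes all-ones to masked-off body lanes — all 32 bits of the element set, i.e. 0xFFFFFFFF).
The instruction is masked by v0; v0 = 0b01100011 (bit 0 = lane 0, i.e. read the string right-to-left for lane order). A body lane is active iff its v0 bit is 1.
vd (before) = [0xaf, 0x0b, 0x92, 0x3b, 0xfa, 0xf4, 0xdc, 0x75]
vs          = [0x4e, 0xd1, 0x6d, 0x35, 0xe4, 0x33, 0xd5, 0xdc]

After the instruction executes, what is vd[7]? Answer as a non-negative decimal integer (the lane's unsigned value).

vd[7] = 4294967295

VLMAX = VLEN×LMUL/SEW = 128×2/32 = 8
vl = min(AVL, VLMAX) = min(2, 8) = 2
vd[0] add(0xaf,0x4e) -> 0xfd
vd[1] add(0x0b,0xd1) -> 0xdc
vd[2] tail/ones -> 0xffffffff
vd[3] tail/ones -> 0xffffffff
vd[4] tail/ones -> 0xffffffff
vd[5] tail/ones -> 0xffffffff
vd[6] tail/ones -> 0xffffffff
vd[7] tail/ones -> 0xffffffff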